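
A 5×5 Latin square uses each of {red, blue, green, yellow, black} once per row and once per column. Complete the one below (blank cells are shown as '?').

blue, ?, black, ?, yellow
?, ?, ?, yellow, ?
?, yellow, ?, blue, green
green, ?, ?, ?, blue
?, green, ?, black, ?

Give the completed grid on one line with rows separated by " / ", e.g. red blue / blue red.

blue red black green yellow / red blue green yellow black / black yellow red blue green / green black yellow red blue / yellow green blue black red

Cell (r1,c2): row 1 has {blue,yellow,black}; column 2 has {green,yellow} → red.
Cell (r1,c4): row 1 has {red,blue,yellow,black}; column 4 has {blue,yellow,black} → green.
Cell (r3,c3): row 3 has {blue,green,yellow}; column 3 has {black} → red.
Cell (r4,c2): row 4 has {blue,green}; column 2 has {red,green,yellow} → black.
Cell (r4,c3): row 4 has {blue,green,black}; column 3 has {red,black} → yellow.
Cell (r4,c4): row 4 has {blue,green,yellow,black}; column 4 has {blue,green,yellow,black} → red.
Cell (r5,c3): row 5 has {green,black}; column 3 has {red,yellow,black} → blue.
Cell (r5,c5): row 5 has {blue,green,black}; column 5 has {blue,green,yellow} → red.
Cell (r2,c2): row 2 has {yellow}; column 2 has {red,green,yellow,black} → blue.
Cell (r2,c3): row 2 has {blue,yellow}; column 3 has {red,blue,yellow,black} → green.
Cell (r2,c5): row 2 has {blue,green,yellow}; column 5 has {red,blue,green,yellow} → black.
Cell (r3,c1): row 3 has {red,blue,green,yellow}; column 1 has {blue,green} → black.
Cell (r5,c1): row 5 has {red,blue,green,black}; column 1 has {blue,green,black} → yellow.
Cell (r2,c1): row 2 has {blue,green,yellow,black}; column 1 has {blue,green,yellow,black} → red.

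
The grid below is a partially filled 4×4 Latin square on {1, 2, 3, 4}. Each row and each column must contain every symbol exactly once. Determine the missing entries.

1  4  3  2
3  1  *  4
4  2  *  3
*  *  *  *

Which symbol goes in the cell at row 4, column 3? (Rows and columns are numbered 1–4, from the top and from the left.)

Cell (r2,c3): row 2 has {1,3,4}; column 3 has {3} → 2.
Cell (r3,c3): row 3 has {2,3,4}; column 3 has {2,3} → 1.
Cell (r4,c1): row 4 is empty so far; column 1 has {1,3,4} → 2.
Cell (r4,c2): row 4 has {2}; column 2 has {1,2,4} → 3.
Cell (r4,c3): row 4 has {2,3}; column 3 has {1,2,3} → 4.

4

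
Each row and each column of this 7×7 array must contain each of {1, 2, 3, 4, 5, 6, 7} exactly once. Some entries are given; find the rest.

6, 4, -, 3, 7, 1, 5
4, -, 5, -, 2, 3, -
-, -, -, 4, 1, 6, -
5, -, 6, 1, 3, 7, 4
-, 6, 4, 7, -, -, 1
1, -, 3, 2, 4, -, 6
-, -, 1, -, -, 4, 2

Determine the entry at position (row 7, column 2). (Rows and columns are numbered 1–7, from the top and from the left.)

3

(r1,c3) = 2
(r2,c4) = 6
(r2,c7) = 7
(r3,c3) = 7
(r3,c7) = 3
(r4,c2) = 2
(r5,c5) = 5
(r5,c6) = 2
(r6,c6) = 5
(r7,c4) = 5
(r7,c5) = 6
(r2,c2) = 1
(r3,c1) = 2
(r3,c2) = 5
(r5,c1) = 3
(r6,c2) = 7
(r7,c1) = 7
(r7,c2) = 3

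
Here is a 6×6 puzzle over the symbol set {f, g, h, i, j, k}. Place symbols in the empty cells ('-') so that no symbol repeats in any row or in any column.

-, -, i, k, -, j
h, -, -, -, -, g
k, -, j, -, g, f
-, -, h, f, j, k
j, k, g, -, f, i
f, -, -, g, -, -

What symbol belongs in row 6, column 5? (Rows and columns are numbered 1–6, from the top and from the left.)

(r1,c1) = g
(r1,c5) = h
(r4,c1) = i
(r4,c2) = g
(r5,c4) = h
(r6,c3) = k
(r6,c5) = i

i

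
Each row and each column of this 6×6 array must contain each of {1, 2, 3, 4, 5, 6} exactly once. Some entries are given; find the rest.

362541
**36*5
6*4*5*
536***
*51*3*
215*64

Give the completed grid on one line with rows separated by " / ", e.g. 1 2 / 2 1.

row 3 has {4,5,6}; column 2 has {1,3,5,6} — only 2 is left for (r3,c2).
row 3 has {2,4,5,6}; column 6 has {1,4,5} — only 3 is left for (r3,c6).
row 4 has {3,5,6}; column 6 has {1,3,4,5} — only 2 is left for (r4,c6).
row 5 has {1,3,5}; column 1 has {2,3,5,6} — only 4 is left for (r5,c1).
row 5 has {1,3,4,5}; column 4 has {5,6} — only 2 is left for (r5,c4).
row 5 has {1,2,3,4,5}; column 6 has {1,2,3,4,5} — only 6 is left for (r5,c6).
row 6 has {1,2,4,5,6}; column 4 has {2,5,6} — only 3 is left for (r6,c4).
row 2 has {3,5,6}; column 1 has {2,3,4,5,6} — only 1 is left for (r2,c1).
row 2 has {1,3,5,6}; column 2 has {1,2,3,5,6} — only 4 is left for (r2,c2).
row 2 has {1,3,4,5,6}; column 5 has {3,4,5,6} — only 2 is left for (r2,c5).
row 3 has {2,3,4,5,6}; column 4 has {2,3,5,6} — only 1 is left for (r3,c4).
row 4 has {2,3,5,6}; column 4 has {1,2,3,5,6} — only 4 is left for (r4,c4).
row 4 has {2,3,4,5,6}; column 5 has {2,3,4,5,6} — only 1 is left for (r4,c5).

3 6 2 5 4 1 / 1 4 3 6 2 5 / 6 2 4 1 5 3 / 5 3 6 4 1 2 / 4 5 1 2 3 6 / 2 1 5 3 6 4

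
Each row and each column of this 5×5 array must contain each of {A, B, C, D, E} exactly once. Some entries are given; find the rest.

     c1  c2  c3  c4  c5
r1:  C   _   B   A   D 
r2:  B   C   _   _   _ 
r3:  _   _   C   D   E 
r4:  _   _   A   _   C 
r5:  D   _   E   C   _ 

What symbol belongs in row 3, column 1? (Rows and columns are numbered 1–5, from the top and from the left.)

A

(r1,c2) = E
(r2,c3) = D
(r2,c4) = E
(r2,c5) = A
(r3,c1) = A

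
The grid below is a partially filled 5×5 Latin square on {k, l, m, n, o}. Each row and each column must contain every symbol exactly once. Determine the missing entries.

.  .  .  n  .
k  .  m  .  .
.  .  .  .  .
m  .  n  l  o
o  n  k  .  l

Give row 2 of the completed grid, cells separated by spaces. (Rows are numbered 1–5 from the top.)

Cell (r1,c1): row 1 has {n}; column 1 has {k,m,o} → l.
Cell (r1,c3): row 1 has {l,n}; column 3 has {k,m,n} → o.
Cell (r2,c4): row 2 has {k,m}; column 4 has {l,n} → o.
Cell (r2,c5): row 2 has {k,m,o}; column 5 has {l,o} → n.
Cell (r3,c1): row 3 is empty so far; column 1 has {k,l,m,o} → n.
Cell (r3,c3): row 3 has {n}; column 3 has {k,m,n,o} → l.
Cell (r4,c2): row 4 has {l,m,n,o}; column 2 has {n} → k.
Cell (r5,c4): row 5 has {k,l,n,o}; column 4 has {l,n,o} → m.
Cell (r1,c2): row 1 has {l,n,o}; column 2 has {k,n} → m.
Cell (r1,c5): row 1 has {l,m,n,o}; column 5 has {l,n,o} → k.
Cell (r2,c2): row 2 has {k,m,n,o}; column 2 has {k,m,n} → l.

k l m o n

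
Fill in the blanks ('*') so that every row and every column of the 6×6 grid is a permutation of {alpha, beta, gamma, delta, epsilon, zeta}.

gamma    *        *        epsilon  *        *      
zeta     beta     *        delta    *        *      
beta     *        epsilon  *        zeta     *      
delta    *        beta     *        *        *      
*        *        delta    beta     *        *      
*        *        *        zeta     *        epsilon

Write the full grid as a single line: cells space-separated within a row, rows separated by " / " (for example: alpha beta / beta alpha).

gamma alpha zeta epsilon delta beta / zeta beta alpha delta epsilon gamma / beta gamma epsilon alpha zeta delta / delta epsilon beta gamma alpha zeta / epsilon zeta delta beta gamma alpha / alpha delta gamma zeta beta epsilon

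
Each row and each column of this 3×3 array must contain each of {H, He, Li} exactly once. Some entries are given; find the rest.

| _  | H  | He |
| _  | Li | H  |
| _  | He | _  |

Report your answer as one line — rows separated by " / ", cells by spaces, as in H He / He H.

Li H He / He Li H / H He Li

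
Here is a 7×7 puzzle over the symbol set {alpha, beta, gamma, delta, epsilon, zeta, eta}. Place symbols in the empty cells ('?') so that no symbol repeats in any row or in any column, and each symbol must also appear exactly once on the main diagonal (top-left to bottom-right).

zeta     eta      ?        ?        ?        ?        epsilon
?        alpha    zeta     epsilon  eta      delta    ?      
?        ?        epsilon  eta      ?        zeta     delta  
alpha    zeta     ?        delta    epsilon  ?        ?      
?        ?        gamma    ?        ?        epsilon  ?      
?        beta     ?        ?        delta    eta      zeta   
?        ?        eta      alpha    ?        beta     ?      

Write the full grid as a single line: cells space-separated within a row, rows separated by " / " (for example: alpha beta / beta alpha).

zeta eta delta beta gamma alpha epsilon / gamma alpha zeta epsilon eta delta beta / beta gamma epsilon eta alpha zeta delta / alpha zeta beta delta epsilon gamma eta / eta delta gamma zeta beta epsilon alpha / epsilon beta alpha gamma delta eta zeta / delta epsilon eta alpha zeta beta gamma

(r3,c2) = gamma
(r4,c3) = beta
(r4,c6) = gamma
(r4,c7) = eta
(r5,c2) = delta
(r5,c5) = beta
(r5,c7) = alpha
(r6,c3) = alpha
(r6,c4) = gamma
(r7,c2) = epsilon
(r7,c7) = gamma
(r1,c3) = delta
(r1,c4) = beta
(r1,c6) = alpha
(r2,c7) = beta
(r3,c1) = beta
(r3,c5) = alpha
(r5,c1) = eta
(r5,c4) = zeta
(r6,c1) = epsilon
(r7,c1) = delta
(r7,c5) = zeta
(r1,c5) = gamma
(r2,c1) = gamma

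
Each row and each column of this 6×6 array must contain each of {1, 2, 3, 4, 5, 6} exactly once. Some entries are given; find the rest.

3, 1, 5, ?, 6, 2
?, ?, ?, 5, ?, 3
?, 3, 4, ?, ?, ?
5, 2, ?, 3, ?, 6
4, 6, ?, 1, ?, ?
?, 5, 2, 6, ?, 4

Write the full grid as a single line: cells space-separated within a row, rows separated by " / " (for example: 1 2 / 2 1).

3 1 5 4 6 2 / 2 4 6 5 1 3 / 6 3 4 2 5 1 / 5 2 1 3 4 6 / 4 6 3 1 2 5 / 1 5 2 6 3 4

(r1,c4): row 1 has {1,2,3,5,6}; column 4 has {1,3,5,6}, so it must be 4.
(r2,c2): row 2 has {3,5}; column 2 has {1,2,3,5,6}, so it must be 4.
(r3,c4): row 3 has {3,4}; column 4 has {1,3,4,5,6}, so it must be 2.
(r4,c3): row 4 has {2,3,5,6}; column 3 has {2,4,5}, so it must be 1.
(r4,c5): row 4 has {1,2,3,5,6}; column 5 has {6}, so it must be 4.
(r5,c3): row 5 has {1,4,6}; column 3 has {1,2,4,5}, so it must be 3.
(r5,c6): row 5 has {1,3,4,6}; column 6 has {2,3,4,6}, so it must be 5.
(r6,c1): row 6 has {2,4,5,6}; column 1 has {3,4,5}, so it must be 1.
(r6,c5): row 6 has {1,2,4,5,6}; column 5 has {4,6}, so it must be 3.
(r2,c3): row 2 has {3,4,5}; column 3 has {1,2,3,4,5}, so it must be 6.
(r3,c1): row 3 has {2,3,4}; column 1 has {1,3,4,5}, so it must be 6.
(r3,c6): row 3 has {2,3,4,6}; column 6 has {2,3,4,5,6}, so it must be 1.
(r5,c5): row 5 has {1,3,4,5,6}; column 5 has {3,4,6}, so it must be 2.
(r2,c1): row 2 has {3,4,5,6}; column 1 has {1,3,4,5,6}, so it must be 2.
(r2,c5): row 2 has {2,3,4,5,6}; column 5 has {2,3,4,6}, so it must be 1.
(r3,c5): row 3 has {1,2,3,4,6}; column 5 has {1,2,3,4,6}, so it must be 5.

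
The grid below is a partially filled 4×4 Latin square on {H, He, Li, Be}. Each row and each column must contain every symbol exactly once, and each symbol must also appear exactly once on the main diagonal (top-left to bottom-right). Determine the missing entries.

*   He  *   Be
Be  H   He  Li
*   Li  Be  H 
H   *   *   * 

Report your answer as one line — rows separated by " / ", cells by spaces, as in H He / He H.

Li He H Be / Be H He Li / He Li Be H / H Be Li He

(r1,c1) = Li
(r1,c3) = H
(r3,c1) = He
(r4,c2) = Be
(r4,c3) = Li
(r4,c4) = He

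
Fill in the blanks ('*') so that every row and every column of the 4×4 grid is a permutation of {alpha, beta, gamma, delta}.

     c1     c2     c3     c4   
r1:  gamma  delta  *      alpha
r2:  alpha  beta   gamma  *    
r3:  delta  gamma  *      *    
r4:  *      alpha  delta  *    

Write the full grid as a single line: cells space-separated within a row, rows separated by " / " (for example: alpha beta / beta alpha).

gamma delta beta alpha / alpha beta gamma delta / delta gamma alpha beta / beta alpha delta gamma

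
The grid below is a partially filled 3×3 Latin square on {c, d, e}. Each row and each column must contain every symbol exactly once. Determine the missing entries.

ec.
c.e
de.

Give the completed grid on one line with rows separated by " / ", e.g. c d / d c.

e c d / c d e / d e c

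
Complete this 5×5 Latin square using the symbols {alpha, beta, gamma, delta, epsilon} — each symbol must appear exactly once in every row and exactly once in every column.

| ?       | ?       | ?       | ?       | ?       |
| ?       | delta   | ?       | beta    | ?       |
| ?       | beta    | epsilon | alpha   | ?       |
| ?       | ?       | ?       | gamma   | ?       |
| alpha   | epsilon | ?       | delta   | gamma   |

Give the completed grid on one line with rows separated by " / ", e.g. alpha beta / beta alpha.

delta gamma alpha epsilon beta / epsilon delta gamma beta alpha / gamma beta epsilon alpha delta / beta alpha delta gamma epsilon / alpha epsilon beta delta gamma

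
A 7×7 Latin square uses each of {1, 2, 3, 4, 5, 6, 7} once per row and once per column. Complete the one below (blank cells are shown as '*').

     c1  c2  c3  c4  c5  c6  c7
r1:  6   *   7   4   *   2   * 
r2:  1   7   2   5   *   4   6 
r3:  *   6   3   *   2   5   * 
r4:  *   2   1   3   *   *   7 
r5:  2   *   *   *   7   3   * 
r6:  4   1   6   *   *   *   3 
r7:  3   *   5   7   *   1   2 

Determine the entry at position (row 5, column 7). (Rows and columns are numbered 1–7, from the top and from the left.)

1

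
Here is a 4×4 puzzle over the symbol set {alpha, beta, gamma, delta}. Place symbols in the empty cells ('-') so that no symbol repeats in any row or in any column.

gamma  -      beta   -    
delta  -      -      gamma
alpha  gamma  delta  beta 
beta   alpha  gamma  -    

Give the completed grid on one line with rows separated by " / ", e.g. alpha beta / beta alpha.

(r1,c2) = delta
(r1,c4) = alpha
(r2,c2) = beta
(r2,c3) = alpha
(r4,c4) = delta

gamma delta beta alpha / delta beta alpha gamma / alpha gamma delta beta / beta alpha gamma delta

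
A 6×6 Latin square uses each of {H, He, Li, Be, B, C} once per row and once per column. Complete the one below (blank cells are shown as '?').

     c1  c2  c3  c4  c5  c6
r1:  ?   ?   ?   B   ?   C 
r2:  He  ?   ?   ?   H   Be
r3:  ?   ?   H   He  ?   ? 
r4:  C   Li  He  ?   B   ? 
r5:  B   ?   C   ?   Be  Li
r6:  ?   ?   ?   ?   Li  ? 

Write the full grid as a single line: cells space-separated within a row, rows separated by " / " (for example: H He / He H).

Be H Li B He C / He C B Li H Be / Li Be H He C B / C Li He Be B H / B He C H Be Li / H B Be C Li He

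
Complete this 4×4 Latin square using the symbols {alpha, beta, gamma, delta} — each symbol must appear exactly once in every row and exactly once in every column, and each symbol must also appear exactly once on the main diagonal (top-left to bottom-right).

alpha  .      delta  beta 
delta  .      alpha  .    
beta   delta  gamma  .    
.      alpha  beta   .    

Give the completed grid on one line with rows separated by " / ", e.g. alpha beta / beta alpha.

Cell (r1,c2): row 1 has {alpha,beta,delta}; column 2 has {alpha,delta} → gamma.
Cell (r2,c2): row 2 has {alpha,delta}; column 2 has {alpha,gamma,delta}; the diagonal has {alpha,gamma} → beta.
Cell (r2,c4): row 2 has {alpha,beta,delta}; column 4 has {beta} → gamma.
Cell (r3,c4): row 3 has {beta,gamma,delta}; column 4 has {beta,gamma} → alpha.
Cell (r4,c1): row 4 has {alpha,beta}; column 1 has {alpha,beta,delta} → gamma.
Cell (r4,c4): row 4 has {alpha,beta,gamma}; column 4 has {alpha,beta,gamma}; the diagonal has {alpha,beta,gamma} → delta.

alpha gamma delta beta / delta beta alpha gamma / beta delta gamma alpha / gamma alpha beta delta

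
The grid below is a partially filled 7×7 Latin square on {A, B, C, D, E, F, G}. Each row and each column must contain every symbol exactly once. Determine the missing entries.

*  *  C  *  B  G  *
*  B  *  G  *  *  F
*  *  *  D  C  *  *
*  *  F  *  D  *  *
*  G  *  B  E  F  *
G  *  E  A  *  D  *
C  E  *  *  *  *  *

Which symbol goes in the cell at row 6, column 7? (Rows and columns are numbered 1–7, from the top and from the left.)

B

At row 2, column 5: row 2 has {B,F,G}; column 5 has {B,C,D,E}; that leaves A.
At row 6, column 5: row 6 has {A,D,E,G}; column 5 has {A,B,C,D,E}; that leaves F.
At row 7, column 4: row 7 has {C,E}; column 4 has {A,B,D,G}; that leaves F.
At row 7, column 5: row 7 has {C,E,F}; column 5 has {A,B,C,D,E,F}; that leaves G.
At row 1, column 4: row 1 has {B,C,G}; column 4 has {A,B,D,F,G}; that leaves E.
At row 2, column 3: row 2 has {A,B,F,G}; column 3 has {C,E,F}; that leaves D.
At row 4, column 4: row 4 has {D,F}; column 4 has {A,B,D,E,F,G}; that leaves C.
At row 5, column 3: row 5 has {B,E,F,G}; column 3 has {C,D,E,F}; that leaves A.
At row 6, column 2: row 6 has {A,D,E,F,G}; column 2 has {B,E,G}; that leaves C.
At row 6, column 7: row 6 has {A,C,D,E,F,G}; column 7 has {F}; that leaves B.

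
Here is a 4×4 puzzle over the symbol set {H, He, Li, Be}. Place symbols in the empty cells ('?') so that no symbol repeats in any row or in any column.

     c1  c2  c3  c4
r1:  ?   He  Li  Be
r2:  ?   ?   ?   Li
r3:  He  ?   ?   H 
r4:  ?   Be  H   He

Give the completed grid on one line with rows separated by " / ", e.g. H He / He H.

H He Li Be / Be H He Li / He Li Be H / Li Be H He

row 1 has {He,Li,Be}; column 1 has {He} — only H is left for (r1,c1).
row 2 has {Li}; column 1 has {H,He} — only Be is left for (r2,c1).
row 2 has {Li,Be}; column 2 has {He,Be} — only H is left for (r2,c2).
row 2 has {H,Li,Be}; column 3 has {H,Li} — only He is left for (r2,c3).
row 3 has {H,He}; column 2 has {H,He,Be} — only Li is left for (r3,c2).
row 3 has {H,He,Li}; column 3 has {H,He,Li} — only Be is left for (r3,c3).
row 4 has {H,He,Be}; column 1 has {H,He,Be} — only Li is left for (r4,c1).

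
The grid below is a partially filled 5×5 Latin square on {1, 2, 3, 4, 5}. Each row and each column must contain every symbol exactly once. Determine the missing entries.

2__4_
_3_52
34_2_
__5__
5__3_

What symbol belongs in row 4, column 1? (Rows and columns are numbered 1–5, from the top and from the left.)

4

Cell (r3,c3): row 3 has {2,3,4}; column 3 has {5} → 1.
Cell (r3,c5): row 3 has {1,2,3,4}; column 5 has {2} → 5.
Cell (r4,c4): row 4 has {5}; column 4 has {2,3,4,5} → 1.
Cell (r1,c3): row 1 has {2,4}; column 3 has {1,5} → 3.
Cell (r1,c5): row 1 has {2,3,4}; column 5 has {2,5} → 1.
Cell (r2,c3): row 2 has {2,3,5}; column 3 has {1,3,5} → 4.
Cell (r4,c1): row 4 has {1,5}; column 1 has {2,3,5} → 4.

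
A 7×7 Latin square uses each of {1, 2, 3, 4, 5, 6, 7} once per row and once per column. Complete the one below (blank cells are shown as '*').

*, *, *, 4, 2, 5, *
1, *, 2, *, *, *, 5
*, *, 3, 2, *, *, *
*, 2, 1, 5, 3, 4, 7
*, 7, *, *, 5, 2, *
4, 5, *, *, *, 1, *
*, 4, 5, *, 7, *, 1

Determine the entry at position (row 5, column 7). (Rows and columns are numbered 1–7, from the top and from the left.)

(r4,c1) = 6
(r5,c1) = 3
(r6,c5) = 6
(r7,c1) = 2
(r1,c1) = 7
(r1,c3) = 6
(r1,c7) = 3
(r2,c5) = 4
(r3,c1) = 5
(r3,c5) = 1
(r5,c3) = 4
(r5,c7) = 6

6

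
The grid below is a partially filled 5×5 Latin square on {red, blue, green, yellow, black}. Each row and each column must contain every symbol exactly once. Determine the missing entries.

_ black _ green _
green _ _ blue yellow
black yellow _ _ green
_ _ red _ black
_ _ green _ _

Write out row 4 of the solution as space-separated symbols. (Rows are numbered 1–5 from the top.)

blue green red yellow black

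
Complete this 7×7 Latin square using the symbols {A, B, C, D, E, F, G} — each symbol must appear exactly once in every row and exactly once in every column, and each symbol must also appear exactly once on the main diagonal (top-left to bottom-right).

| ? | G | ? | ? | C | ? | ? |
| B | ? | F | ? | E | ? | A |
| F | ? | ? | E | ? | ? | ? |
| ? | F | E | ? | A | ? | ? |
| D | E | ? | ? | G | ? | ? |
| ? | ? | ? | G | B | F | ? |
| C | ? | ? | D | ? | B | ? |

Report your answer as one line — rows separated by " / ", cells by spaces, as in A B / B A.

A G D F C E B / B D F C E G A / F B C E D A G / G F E B A D C / D E B A G C F / E C A G B F D / C A G D F B E

(r2,c4) = C
(r3,c5) = D
(r4,c1) = G
(r4,c4) = B
(r7,c2) = A
(r7,c3) = G
(r7,c5) = F
(r7,c7) = E
(r1,c1) = A
(r1,c4) = F
(r2,c2) = D
(r2,c6) = G
(r3,c3) = C
(r3,c6) = A
(r5,c4) = A
(r5,c6) = C
(r6,c1) = E
(r6,c2) = C
(r6,c7) = D
(r1,c7) = B
(r3,c2) = B
(r3,c7) = G
(r4,c6) = D
(r4,c7) = C
(r5,c3) = B
(r5,c7) = F
(r6,c3) = A
(r1,c3) = D
(r1,c6) = E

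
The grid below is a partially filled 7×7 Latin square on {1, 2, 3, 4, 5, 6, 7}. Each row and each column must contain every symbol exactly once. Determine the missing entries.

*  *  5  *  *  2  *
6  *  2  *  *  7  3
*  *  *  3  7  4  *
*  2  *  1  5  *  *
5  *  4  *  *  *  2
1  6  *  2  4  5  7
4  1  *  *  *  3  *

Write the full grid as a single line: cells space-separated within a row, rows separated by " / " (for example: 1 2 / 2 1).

7 3 5 4 6 2 1 / 6 4 2 5 1 7 3 / 2 5 1 3 7 4 6 / 3 2 7 1 5 6 4 / 5 7 4 6 3 1 2 / 1 6 3 2 4 5 7 / 4 1 6 7 2 3 5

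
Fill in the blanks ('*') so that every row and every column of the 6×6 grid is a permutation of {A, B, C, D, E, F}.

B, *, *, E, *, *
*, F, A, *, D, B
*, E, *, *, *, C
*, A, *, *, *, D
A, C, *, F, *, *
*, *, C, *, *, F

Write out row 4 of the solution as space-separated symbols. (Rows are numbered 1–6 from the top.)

C A E B F D

At row 1, column 2: row 1 has {B,E}; column 2 has {A,C,E,F}; that leaves D.
At row 1, column 3: row 1 has {B,D,E}; column 3 has {A,C}; that leaves F.
At row 1, column 6: row 1 has {B,D,E,F}; column 6 has {B,C,D,F}; that leaves A.
At row 2, column 4: row 2 has {A,B,D,F}; column 4 has {E,F}; that leaves C.
At row 4, column 4: row 4 has {A,D}; column 4 has {C,E,F}; that leaves B.
At row 5, column 6: row 5 has {A,C,F}; column 6 has {A,B,C,D,F}; that leaves E.
At row 6, column 2: row 6 has {C,F}; column 2 has {A,C,D,E,F}; that leaves B.
At row 1, column 5: row 1 has {A,B,D,E,F}; column 5 has {D}; that leaves C.
At row 2, column 1: row 2 has {A,B,C,D,F}; column 1 has {A,B}; that leaves E.
At row 4, column 3: row 4 has {A,B,D}; column 3 has {A,C,F}; that leaves E.
At row 4, column 5: row 4 has {A,B,D,E}; column 5 has {C,D}; that leaves F.
At row 5, column 5: row 5 has {A,C,E,F}; column 5 has {C,D,F}; that leaves B.
At row 6, column 1: row 6 has {B,C,F}; column 1 has {A,B,E}; that leaves D.
At row 6, column 4: row 6 has {B,C,D,F}; column 4 has {B,C,E,F}; that leaves A.
At row 6, column 5: row 6 has {A,B,C,D,F}; column 5 has {B,C,D,F}; that leaves E.
At row 3, column 1: row 3 has {C,E}; column 1 has {A,B,D,E}; that leaves F.
At row 3, column 4: row 3 has {C,E,F}; column 4 has {A,B,C,E,F}; that leaves D.
At row 3, column 5: row 3 has {C,D,E,F}; column 5 has {B,C,D,E,F}; that leaves A.
At row 4, column 1: row 4 has {A,B,D,E,F}; column 1 has {A,B,D,E,F}; that leaves C.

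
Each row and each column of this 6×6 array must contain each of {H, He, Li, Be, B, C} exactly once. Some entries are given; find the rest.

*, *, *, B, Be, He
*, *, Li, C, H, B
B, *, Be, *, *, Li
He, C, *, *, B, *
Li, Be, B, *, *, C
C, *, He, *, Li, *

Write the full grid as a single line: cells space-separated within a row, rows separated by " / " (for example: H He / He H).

H Li C B Be He / Be He Li C H B / B H Be He C Li / He C H Li B Be / Li Be B H He C / C B He Be Li H

(r1,c1) = H
(r1,c2) = Li
(r1,c3) = C
(r2,c1) = Be
(r2,c2) = He
(r3,c2) = H
(r3,c4) = He
(r3,c5) = C
(r4,c3) = H
(r4,c6) = Be
(r5,c4) = H
(r5,c5) = He
(r6,c2) = B
(r6,c4) = Be
(r6,c6) = H
(r4,c4) = Li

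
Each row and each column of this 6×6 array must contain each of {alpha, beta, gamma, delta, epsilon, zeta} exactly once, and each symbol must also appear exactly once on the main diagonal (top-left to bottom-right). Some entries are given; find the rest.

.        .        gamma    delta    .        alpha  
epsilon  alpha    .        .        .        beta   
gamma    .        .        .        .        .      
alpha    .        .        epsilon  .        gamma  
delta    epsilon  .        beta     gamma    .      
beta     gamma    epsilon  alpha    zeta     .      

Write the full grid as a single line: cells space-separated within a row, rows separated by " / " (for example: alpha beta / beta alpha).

(r1,c1) = zeta
(r1,c2) = beta
(r1,c5) = epsilon
(r2,c5) = delta
(r3,c4) = zeta
(r4,c5) = beta
(r5,c6) = zeta
(r6,c6) = delta
(r2,c3) = zeta
(r2,c4) = gamma
(r3,c2) = delta
(r3,c3) = beta
(r3,c5) = alpha
(r3,c6) = epsilon
(r4,c2) = zeta
(r4,c3) = delta
(r5,c3) = alpha

zeta beta gamma delta epsilon alpha / epsilon alpha zeta gamma delta beta / gamma delta beta zeta alpha epsilon / alpha zeta delta epsilon beta gamma / delta epsilon alpha beta gamma zeta / beta gamma epsilon alpha zeta delta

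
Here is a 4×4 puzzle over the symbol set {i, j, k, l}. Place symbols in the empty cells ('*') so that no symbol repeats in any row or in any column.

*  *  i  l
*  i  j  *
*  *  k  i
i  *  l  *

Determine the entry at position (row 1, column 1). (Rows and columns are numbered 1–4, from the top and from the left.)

k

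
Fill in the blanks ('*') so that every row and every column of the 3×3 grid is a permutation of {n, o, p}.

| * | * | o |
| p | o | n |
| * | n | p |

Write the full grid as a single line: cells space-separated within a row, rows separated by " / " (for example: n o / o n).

n p o / p o n / o n p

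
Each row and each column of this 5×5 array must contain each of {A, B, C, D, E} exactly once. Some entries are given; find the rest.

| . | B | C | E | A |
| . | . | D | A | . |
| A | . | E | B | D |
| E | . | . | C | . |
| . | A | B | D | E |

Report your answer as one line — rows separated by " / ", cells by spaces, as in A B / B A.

D B C E A / B E D A C / A C E B D / E D A C B / C A B D E

(r1,c1): row 1 has {A,B,C,E}; column 1 has {A,E}, so it must be D.
(r3,c2): row 3 has {A,B,D,E}; column 2 has {A,B}, so it must be C.
(r4,c2): row 4 has {C,E}; column 2 has {A,B,C}, so it must be D.
(r4,c3): row 4 has {C,D,E}; column 3 has {B,C,D,E}, so it must be A.
(r4,c5): row 4 has {A,C,D,E}; column 5 has {A,D,E}, so it must be B.
(r5,c1): row 5 has {A,B,D,E}; column 1 has {A,D,E}, so it must be C.
(r2,c1): row 2 has {A,D}; column 1 has {A,C,D,E}, so it must be B.
(r2,c2): row 2 has {A,B,D}; column 2 has {A,B,C,D}, so it must be E.
(r2,c5): row 2 has {A,B,D,E}; column 5 has {A,B,D,E}, so it must be C.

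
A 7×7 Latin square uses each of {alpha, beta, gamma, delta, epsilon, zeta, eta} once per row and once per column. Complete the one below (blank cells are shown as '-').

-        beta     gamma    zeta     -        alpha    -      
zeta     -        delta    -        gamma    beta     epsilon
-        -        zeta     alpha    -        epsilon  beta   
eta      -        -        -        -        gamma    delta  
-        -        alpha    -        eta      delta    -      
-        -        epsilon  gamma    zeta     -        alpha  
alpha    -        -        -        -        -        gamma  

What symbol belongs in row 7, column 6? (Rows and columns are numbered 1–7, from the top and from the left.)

(r1,c7) = eta
(r2,c4) = eta
(r3,c5) = delta
(r4,c3) = beta
(r4,c4) = epsilon
(r4,c5) = alpha
(r5,c4) = beta
(r5,c7) = zeta
(r6,c6) = eta
(r7,c3) = eta
(r7,c4) = delta
(r7,c6) = zeta

zeta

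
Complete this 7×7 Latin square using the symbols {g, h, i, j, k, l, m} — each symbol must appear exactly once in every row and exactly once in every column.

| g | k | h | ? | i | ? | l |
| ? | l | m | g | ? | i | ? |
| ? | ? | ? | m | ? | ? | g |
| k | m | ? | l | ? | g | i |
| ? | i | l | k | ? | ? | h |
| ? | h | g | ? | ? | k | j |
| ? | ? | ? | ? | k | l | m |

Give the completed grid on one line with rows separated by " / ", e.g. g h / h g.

g k h j i m l / h l m g j i k / i j k m l h g / k m j l h g i / m i l k g j h / l h g i m k j / j g i h k l m

(r1,c4) = j
(r1,c6) = m
(r2,c7) = k
(r3,c2) = j
(r3,c6) = h
(r4,c3) = j
(r4,c5) = h
(r5,c6) = j
(r6,c4) = i
(r7,c2) = g
(r7,c3) = i
(r7,c4) = h
(r2,c5) = j
(r3,c3) = k
(r3,c5) = l
(r5,c1) = m
(r5,c5) = g
(r6,c1) = l
(r6,c5) = m
(r7,c1) = j
(r2,c1) = h
(r3,c1) = i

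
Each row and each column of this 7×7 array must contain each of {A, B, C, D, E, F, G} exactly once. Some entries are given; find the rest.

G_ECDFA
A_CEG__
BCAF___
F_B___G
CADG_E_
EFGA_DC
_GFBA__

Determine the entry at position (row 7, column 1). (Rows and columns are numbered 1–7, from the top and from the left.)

D

(r1,c2) = B
(r2,c2) = D
(r2,c6) = B
(r2,c7) = F
(r3,c5) = E
(r3,c6) = G
(r3,c7) = D
(r4,c2) = E
(r4,c4) = D
(r4,c5) = C
(r4,c6) = A
(r5,c7) = B
(r6,c5) = B
(r7,c1) = D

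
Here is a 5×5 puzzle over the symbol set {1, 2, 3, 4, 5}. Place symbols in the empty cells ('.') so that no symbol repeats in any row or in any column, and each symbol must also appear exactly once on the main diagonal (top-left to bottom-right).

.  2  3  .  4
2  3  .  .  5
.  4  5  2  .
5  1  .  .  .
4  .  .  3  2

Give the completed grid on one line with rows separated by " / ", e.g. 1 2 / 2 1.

Cell (r1,c1): row 1 has {2,3,4}; column 1 has {2,4,5}; the diagonal has {2,3,5} → 1.
Cell (r1,c4): row 1 has {1,2,3,4}; column 4 has {2,3} → 5.
Cell (r3,c1): row 3 has {2,4,5}; column 1 has {1,2,4,5} → 3.
Cell (r3,c5): row 3 has {2,3,4,5}; column 5 has {2,4,5} → 1.
Cell (r4,c4): row 4 has {1,5}; column 4 has {2,3,5}; the diagonal has {1,2,3,5} → 4.
Cell (r4,c5): row 4 has {1,4,5}; column 5 has {1,2,4,5} → 3.
Cell (r5,c2): row 5 has {2,3,4}; column 2 has {1,2,3,4} → 5.
Cell (r5,c3): row 5 has {2,3,4,5}; column 3 has {3,5} → 1.
Cell (r2,c3): row 2 has {2,3,5}; column 3 has {1,3,5} → 4.
Cell (r2,c4): row 2 has {2,3,4,5}; column 4 has {2,3,4,5} → 1.
Cell (r4,c3): row 4 has {1,3,4,5}; column 3 has {1,3,4,5} → 2.

1 2 3 5 4 / 2 3 4 1 5 / 3 4 5 2 1 / 5 1 2 4 3 / 4 5 1 3 2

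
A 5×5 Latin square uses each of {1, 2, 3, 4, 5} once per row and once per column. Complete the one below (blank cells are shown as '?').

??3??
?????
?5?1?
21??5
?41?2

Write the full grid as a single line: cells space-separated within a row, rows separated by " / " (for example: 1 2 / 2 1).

(r1,c2) = 2
(r2,c2) = 3
(r4,c3) = 4
(r4,c4) = 3
(r5,c4) = 5
(r1,c4) = 4
(r1,c5) = 1
(r2,c4) = 2
(r2,c5) = 4
(r3,c3) = 2
(r3,c5) = 3
(r5,c1) = 3
(r1,c1) = 5
(r2,c1) = 1
(r2,c3) = 5
(r3,c1) = 4

5 2 3 4 1 / 1 3 5 2 4 / 4 5 2 1 3 / 2 1 4 3 5 / 3 4 1 5 2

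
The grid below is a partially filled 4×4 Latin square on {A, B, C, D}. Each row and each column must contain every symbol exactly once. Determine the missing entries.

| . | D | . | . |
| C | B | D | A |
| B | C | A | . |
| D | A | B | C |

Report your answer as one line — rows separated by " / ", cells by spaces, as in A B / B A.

A D C B / C B D A / B C A D / D A B C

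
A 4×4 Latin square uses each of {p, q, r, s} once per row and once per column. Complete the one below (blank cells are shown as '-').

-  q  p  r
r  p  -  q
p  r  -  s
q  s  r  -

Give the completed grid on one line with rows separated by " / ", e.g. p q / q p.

At row 1, column 1: row 1 has {p,q,r}; column 1 has {p,q,r}; that leaves s.
At row 2, column 3: row 2 has {p,q,r}; column 3 has {p,r}; that leaves s.
At row 3, column 3: row 3 has {p,r,s}; column 3 has {p,r,s}; that leaves q.
At row 4, column 4: row 4 has {q,r,s}; column 4 has {q,r,s}; that leaves p.

s q p r / r p s q / p r q s / q s r p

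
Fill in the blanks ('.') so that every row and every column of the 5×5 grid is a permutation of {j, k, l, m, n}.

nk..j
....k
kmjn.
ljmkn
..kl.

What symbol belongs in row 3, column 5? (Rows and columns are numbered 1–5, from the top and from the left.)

(r1,c3) = l
(r1,c4) = m
(r2,c3) = n
(r2,c4) = j
(r3,c5) = l

l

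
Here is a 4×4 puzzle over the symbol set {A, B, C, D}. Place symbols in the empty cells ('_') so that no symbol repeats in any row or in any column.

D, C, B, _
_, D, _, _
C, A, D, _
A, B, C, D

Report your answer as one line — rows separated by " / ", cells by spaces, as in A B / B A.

D C B A / B D A C / C A D B / A B C D

(r1,c4): row 1 has {B,C,D}; column 4 has {D}, so it must be A.
(r2,c1): row 2 has {D}; column 1 has {A,C,D}, so it must be B.
(r2,c3): row 2 has {B,D}; column 3 has {B,C,D}, so it must be A.
(r2,c4): row 2 has {A,B,D}; column 4 has {A,D}, so it must be C.
(r3,c4): row 3 has {A,C,D}; column 4 has {A,C,D}, so it must be B.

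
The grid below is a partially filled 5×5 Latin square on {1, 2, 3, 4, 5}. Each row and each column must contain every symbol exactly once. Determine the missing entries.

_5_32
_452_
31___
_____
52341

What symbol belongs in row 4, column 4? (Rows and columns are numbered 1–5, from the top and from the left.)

1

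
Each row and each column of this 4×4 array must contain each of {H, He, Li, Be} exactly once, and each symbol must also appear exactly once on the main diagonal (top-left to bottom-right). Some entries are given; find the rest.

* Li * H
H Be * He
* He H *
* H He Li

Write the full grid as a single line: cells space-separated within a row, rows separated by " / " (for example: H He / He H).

At row 1, column 1: row 1 has {H,Li}; column 1 has {H}; the diagonal has {H,Li,Be}; that leaves He.
At row 1, column 3: row 1 has {H,He,Li}; column 3 has {H,He}; that leaves Be.
At row 2, column 3: row 2 has {H,He,Be}; column 3 has {H,He,Be}; that leaves Li.
At row 3, column 4: row 3 has {H,He}; column 4 has {H,He,Li}; that leaves Be.
At row 4, column 1: row 4 has {H,He,Li}; column 1 has {H,He}; that leaves Be.
At row 3, column 1: row 3 has {H,He,Be}; column 1 has {H,He,Be}; that leaves Li.

He Li Be H / H Be Li He / Li He H Be / Be H He Li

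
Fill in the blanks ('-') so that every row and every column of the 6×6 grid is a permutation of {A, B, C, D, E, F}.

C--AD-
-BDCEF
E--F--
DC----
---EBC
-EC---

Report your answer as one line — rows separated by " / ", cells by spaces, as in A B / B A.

(r1,c2) = F
(r2,c1) = A
(r4,c4) = B
(r5,c1) = F
(r5,c3) = A
(r6,c1) = B
(r6,c4) = D
(r6,c6) = A
(r3,c3) = B
(r3,c6) = D
(r4,c6) = E
(r5,c2) = D
(r6,c5) = F
(r1,c3) = E
(r1,c6) = B
(r3,c2) = A
(r3,c5) = C
(r4,c3) = F
(r4,c5) = A

C F E A D B / A B D C E F / E A B F C D / D C F B A E / F D A E B C / B E C D F A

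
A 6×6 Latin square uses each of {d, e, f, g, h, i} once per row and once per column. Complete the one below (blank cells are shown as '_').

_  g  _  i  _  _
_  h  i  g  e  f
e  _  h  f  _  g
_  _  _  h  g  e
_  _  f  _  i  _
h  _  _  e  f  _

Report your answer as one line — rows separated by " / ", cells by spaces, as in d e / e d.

f g e i h d / d h i g e f / e i h f d g / i f d h g e / g e f d i h / h d g e f i

row 2 has {e,f,g,h,i}; column 1 has {e,h} — only d is left for (r2,c1).
row 3 has {e,f,g,h}; column 5 has {e,f,g,i} — only d is left for (r3,c5).
row 4 has {e,g,h}; column 3 has {f,h,i} — only d is left for (r4,c3).
row 5 has {f,i}; column 1 has {d,e,h} — only g is left for (r5,c1).
row 5 has {f,g,i}; column 4 has {e,f,g,h,i} — only d is left for (r5,c4).
row 5 has {d,f,g,i}; column 6 has {e,f,g} — only h is left for (r5,c6).
row 6 has {e,f,h}; column 3 has {d,f,h,i} — only g is left for (r6,c3).
row 1 has {g,i}; column 1 has {d,e,g,h} — only f is left for (r1,c1).
row 1 has {f,g,i}; column 3 has {d,f,g,h,i} — only e is left for (r1,c3).
row 1 has {e,f,g,i}; column 5 has {d,e,f,g,i} — only h is left for (r1,c5).
row 1 has {e,f,g,h,i}; column 6 has {e,f,g,h} — only d is left for (r1,c6).
row 3 has {d,e,f,g,h}; column 2 has {g,h} — only i is left for (r3,c2).
row 4 has {d,e,g,h}; column 1 has {d,e,f,g,h} — only i is left for (r4,c1).
row 4 has {d,e,g,h,i}; column 2 has {g,h,i} — only f is left for (r4,c2).
row 5 has {d,f,g,h,i}; column 2 has {f,g,h,i} — only e is left for (r5,c2).
row 6 has {e,f,g,h}; column 2 has {e,f,g,h,i} — only d is left for (r6,c2).
row 6 has {d,e,f,g,h}; column 6 has {d,e,f,g,h} — only i is left for (r6,c6).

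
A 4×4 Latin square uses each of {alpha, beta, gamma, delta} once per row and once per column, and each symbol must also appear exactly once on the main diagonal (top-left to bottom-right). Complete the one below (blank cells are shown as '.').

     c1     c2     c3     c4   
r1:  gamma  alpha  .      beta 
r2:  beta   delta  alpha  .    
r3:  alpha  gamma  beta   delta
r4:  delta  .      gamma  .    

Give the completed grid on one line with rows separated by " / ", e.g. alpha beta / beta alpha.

gamma alpha delta beta / beta delta alpha gamma / alpha gamma beta delta / delta beta gamma alpha

(r1,c3) = delta
(r2,c4) = gamma
(r4,c2) = beta
(r4,c4) = alpha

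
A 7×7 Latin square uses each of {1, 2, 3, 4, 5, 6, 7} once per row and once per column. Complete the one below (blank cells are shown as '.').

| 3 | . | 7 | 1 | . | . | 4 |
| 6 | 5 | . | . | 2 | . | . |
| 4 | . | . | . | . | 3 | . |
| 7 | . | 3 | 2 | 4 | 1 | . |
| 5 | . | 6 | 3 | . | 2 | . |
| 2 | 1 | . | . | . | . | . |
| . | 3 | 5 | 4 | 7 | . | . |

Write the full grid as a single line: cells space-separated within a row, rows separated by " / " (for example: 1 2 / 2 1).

3 2 7 1 6 5 4 / 6 5 1 7 2 4 3 / 4 7 2 6 5 3 1 / 7 6 3 2 4 1 5 / 5 4 6 3 1 2 7 / 2 1 4 5 3 7 6 / 1 3 5 4 7 6 2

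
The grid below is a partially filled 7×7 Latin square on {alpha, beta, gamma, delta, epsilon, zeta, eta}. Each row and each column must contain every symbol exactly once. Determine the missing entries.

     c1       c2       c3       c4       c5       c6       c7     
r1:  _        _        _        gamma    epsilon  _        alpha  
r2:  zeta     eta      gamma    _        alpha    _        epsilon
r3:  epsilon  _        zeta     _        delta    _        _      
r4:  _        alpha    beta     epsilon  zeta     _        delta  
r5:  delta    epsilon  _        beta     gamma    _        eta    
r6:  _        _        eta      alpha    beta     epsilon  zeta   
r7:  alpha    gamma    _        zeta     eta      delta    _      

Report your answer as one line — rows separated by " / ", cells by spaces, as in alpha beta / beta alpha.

beta zeta delta gamma epsilon eta alpha / zeta eta gamma delta alpha beta epsilon / epsilon beta zeta eta delta alpha gamma / eta alpha beta epsilon zeta gamma delta / delta epsilon alpha beta gamma zeta eta / gamma delta eta alpha beta epsilon zeta / alpha gamma epsilon zeta eta delta beta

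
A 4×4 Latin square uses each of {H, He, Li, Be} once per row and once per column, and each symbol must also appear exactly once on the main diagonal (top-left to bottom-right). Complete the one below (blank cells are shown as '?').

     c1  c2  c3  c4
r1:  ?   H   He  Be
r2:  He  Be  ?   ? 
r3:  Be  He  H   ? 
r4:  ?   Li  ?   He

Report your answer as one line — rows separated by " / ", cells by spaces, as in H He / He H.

(r1,c1) = Li
(r2,c3) = Li
(r2,c4) = H
(r3,c4) = Li
(r4,c1) = H
(r4,c3) = Be

Li H He Be / He Be Li H / Be He H Li / H Li Be He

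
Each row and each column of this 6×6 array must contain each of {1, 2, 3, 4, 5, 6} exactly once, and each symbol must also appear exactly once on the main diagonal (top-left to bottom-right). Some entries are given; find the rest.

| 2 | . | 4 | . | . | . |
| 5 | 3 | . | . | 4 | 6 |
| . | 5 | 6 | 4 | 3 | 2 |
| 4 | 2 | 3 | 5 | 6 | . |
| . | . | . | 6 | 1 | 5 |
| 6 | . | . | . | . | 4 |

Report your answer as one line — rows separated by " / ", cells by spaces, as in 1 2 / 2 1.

2 6 4 1 5 3 / 5 3 1 2 4 6 / 1 5 6 4 3 2 / 4 2 3 5 6 1 / 3 4 2 6 1 5 / 6 1 5 3 2 4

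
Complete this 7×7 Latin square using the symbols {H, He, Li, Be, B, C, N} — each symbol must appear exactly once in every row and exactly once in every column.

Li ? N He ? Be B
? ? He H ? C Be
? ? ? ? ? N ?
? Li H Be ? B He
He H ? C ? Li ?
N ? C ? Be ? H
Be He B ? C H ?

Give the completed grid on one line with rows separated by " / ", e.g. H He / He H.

(r1,c2) = C
(r1,c5) = H
(r2,c1) = B
(r2,c2) = N
(r2,c5) = Li
(r4,c1) = C
(r4,c5) = N
(r5,c3) = Be
(r5,c5) = B
(r5,c7) = N
(r6,c2) = B
(r6,c4) = Li
(r6,c6) = He
(r7,c4) = N
(r7,c7) = Li
(r3,c1) = H
(r3,c2) = Be
(r3,c3) = Li
(r3,c4) = B
(r3,c5) = He
(r3,c7) = C

Li C N He H Be B / B N He H Li C Be / H Be Li B He N C / C Li H Be N B He / He H Be C B Li N / N B C Li Be He H / Be He B N C H Li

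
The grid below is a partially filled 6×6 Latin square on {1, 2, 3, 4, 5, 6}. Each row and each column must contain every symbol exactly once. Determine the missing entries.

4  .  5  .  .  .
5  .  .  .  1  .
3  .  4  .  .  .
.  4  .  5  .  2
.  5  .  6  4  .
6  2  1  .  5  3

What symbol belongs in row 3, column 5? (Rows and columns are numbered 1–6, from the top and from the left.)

(r4,c1): row 4 has {2,4,5}; column 1 has {3,4,5,6}, so it must be 1.
(r5,c1): row 5 has {4,5,6}; column 1 has {1,3,4,5,6}, so it must be 2.
(r5,c3): row 5 has {2,4,5,6}; column 3 has {1,4,5}, so it must be 3.
(r5,c6): row 5 has {2,3,4,5,6}; column 6 has {2,3}, so it must be 1.
(r6,c4): row 6 has {1,2,3,5,6}; column 4 has {5,6}, so it must be 4.
(r1,c6): row 1 has {4,5}; column 6 has {1,2,3}, so it must be 6.
(r2,c6): row 2 has {1,5}; column 6 has {1,2,3,6}, so it must be 4.
(r3,c6): row 3 has {3,4}; column 6 has {1,2,3,4,6}, so it must be 5.
(r4,c3): row 4 has {1,2,4,5}; column 3 has {1,3,4,5}, so it must be 6.
(r4,c5): row 4 has {1,2,4,5,6}; column 5 has {1,4,5}, so it must be 3.
(r1,c5): row 1 has {4,5,6}; column 5 has {1,3,4,5}, so it must be 2.
(r2,c3): row 2 has {1,4,5}; column 3 has {1,3,4,5,6}, so it must be 2.
(r2,c4): row 2 has {1,2,4,5}; column 4 has {4,5,6}, so it must be 3.
(r3,c5): row 3 has {3,4,5}; column 5 has {1,2,3,4,5}, so it must be 6.

6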